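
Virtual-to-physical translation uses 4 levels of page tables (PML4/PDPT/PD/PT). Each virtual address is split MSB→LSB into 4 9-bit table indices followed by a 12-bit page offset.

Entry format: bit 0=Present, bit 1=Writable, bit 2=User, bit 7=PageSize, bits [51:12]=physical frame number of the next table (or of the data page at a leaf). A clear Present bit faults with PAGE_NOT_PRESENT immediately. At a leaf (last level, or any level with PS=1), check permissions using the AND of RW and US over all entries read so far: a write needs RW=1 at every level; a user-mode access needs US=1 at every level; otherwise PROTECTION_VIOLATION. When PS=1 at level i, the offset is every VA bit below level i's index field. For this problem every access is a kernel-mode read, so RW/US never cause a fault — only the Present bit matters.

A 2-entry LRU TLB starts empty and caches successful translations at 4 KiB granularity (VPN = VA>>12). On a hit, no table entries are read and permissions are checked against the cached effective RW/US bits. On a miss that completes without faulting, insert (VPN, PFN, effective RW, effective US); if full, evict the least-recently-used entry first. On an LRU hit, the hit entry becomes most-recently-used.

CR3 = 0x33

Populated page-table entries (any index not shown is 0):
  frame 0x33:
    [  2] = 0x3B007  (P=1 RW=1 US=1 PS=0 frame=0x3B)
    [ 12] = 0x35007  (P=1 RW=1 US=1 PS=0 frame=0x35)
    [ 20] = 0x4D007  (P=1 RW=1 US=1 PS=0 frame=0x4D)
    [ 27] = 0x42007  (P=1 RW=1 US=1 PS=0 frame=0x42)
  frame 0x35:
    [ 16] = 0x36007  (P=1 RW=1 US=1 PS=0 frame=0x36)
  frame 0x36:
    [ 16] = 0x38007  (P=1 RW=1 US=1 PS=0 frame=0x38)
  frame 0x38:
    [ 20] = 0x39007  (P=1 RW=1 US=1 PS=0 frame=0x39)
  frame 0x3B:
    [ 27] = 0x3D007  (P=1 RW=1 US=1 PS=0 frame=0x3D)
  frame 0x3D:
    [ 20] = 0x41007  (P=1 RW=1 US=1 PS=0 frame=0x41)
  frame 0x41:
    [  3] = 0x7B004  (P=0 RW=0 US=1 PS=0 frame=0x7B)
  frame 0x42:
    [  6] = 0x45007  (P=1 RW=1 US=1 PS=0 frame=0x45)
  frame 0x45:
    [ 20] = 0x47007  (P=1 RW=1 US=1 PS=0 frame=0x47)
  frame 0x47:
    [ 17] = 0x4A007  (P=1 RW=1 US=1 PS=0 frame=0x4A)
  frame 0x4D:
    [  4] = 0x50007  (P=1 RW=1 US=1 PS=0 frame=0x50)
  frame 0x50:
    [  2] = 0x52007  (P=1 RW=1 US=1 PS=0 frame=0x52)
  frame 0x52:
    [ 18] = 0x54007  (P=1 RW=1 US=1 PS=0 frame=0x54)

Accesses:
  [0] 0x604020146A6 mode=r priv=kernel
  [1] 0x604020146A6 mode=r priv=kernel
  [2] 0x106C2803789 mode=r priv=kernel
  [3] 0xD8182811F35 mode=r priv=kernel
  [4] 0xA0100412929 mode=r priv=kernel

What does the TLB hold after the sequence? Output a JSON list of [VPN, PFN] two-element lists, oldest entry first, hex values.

Trace:
#0 VA=0x604020146A6 (r,kernel):
  lvl0: tbl 0x33, slot 12 ⇒ 0x35007 (P1/RW1/US1/PS0)
  lvl1: tbl 0x35, slot 16 ⇒ 0x36007 (P1/RW1/US1/PS0)
  lvl2: tbl 0x36, slot 16 ⇒ 0x38007 (P1/RW1/US1/PS0)
  lvl3: tbl 0x38, slot 20 ⇒ 0x39007 (P1/RW1/US1/PS0)
  → PA=0x396A6  (4 entries read)
#1 VA=0x604020146A6 (r,kernel):
  TLB hit vpn=0x60402014 → PA=0x396A6
#2 VA=0x106C2803789 (r,kernel):
  lvl0: tbl 0x33, slot 2 ⇒ 0x3B007 (P1/RW1/US1/PS0)
  lvl1: tbl 0x3B, slot 27 ⇒ 0x3D007 (P1/RW1/US1/PS0)
  lvl2: tbl 0x3D, slot 20 ⇒ 0x41007 (P1/RW1/US1/PS0)
  lvl3: tbl 0x41, slot 3 ⇒ 0x7B004 (P0/RW0/US1/PS0)
  ⇒ fault: PAGE_NOT_PRESENT  — 4 lookups
#3 VA=0xD8182811F35 (r,kernel):
  lvl0: tbl 0x33, slot 27 ⇒ 0x42007 (P1/RW1/US1/PS0)
  lvl1: tbl 0x42, slot 6 ⇒ 0x45007 (P1/RW1/US1/PS0)
  lvl2: tbl 0x45, slot 20 ⇒ 0x47007 (P1/RW1/US1/PS0)
  lvl3: tbl 0x47, slot 17 ⇒ 0x4A007 (P1/RW1/US1/PS0)
  → PA=0x4AF35  (4 entries read)
#4 VA=0xA0100412929 (r,kernel):
  lvl0: tbl 0x33, slot 20 ⇒ 0x4D007 (P1/RW1/US1/PS0)
  lvl1: tbl 0x4D, slot 4 ⇒ 0x50007 (P1/RW1/US1/PS0)
  lvl2: tbl 0x50, slot 2 ⇒ 0x52007 (P1/RW1/US1/PS0)
  lvl3: tbl 0x52, slot 18 ⇒ 0x54007 (P1/RW1/US1/PS0)
  → PA=0x54929  (4 entries read)

TLB: [["0xD8182811", "0x4A"], ["0xA0100412", "0x54"]]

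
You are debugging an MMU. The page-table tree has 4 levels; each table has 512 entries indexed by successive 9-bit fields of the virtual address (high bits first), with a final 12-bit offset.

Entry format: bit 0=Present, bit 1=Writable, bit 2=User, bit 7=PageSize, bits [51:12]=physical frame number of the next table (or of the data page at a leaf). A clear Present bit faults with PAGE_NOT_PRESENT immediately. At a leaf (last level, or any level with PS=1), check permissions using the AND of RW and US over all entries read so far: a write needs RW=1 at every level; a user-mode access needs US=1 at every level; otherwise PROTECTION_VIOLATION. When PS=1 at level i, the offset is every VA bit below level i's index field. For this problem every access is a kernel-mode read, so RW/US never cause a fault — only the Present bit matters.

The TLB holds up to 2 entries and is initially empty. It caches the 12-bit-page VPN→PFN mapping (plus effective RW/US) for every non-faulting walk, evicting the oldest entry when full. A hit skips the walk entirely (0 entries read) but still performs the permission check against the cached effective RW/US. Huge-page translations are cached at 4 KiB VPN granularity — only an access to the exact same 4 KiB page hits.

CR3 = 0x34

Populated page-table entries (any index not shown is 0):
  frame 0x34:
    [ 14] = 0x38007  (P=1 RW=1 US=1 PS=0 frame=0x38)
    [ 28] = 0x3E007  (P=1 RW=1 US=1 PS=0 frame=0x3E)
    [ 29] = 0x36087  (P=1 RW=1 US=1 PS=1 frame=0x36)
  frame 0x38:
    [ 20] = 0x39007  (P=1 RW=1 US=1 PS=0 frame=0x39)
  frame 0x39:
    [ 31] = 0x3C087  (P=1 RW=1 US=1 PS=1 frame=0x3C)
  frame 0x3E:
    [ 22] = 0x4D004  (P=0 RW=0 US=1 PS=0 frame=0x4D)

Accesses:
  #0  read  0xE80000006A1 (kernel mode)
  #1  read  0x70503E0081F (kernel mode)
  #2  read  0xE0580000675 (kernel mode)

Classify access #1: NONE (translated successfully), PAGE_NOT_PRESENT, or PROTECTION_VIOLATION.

Per-access translation:
#0 VA=0xE80000006A1 (r,kernel):
  [0] read 0x34 idx=29: raw=0x36087 flags P=1 W=1 U=1 S=1
  ✓ 0x366A1 (huge @L0)  — 1 lookups
#1 VA=0x70503E0081F (r,kernel):
  [0] read 0x34 idx=14: raw=0x38007 flags P=1 W=1 U=1 S=0
  [1] read 0x38 idx=20: raw=0x39007 flags P=1 W=1 U=1 S=0
  [2] read 0x39 idx=31: raw=0x3C087 flags P=1 W=1 U=1 S=1
  ✓ 0x3C81F (huge @L2)  — 3 lookups
#2 VA=0xE0580000675 (r,kernel):
  [0] read 0x34 idx=28: raw=0x3E007 flags P=1 W=1 U=1 S=0
  [1] read 0x3E idx=22: raw=0x4D004 flags P=0 W=0 U=1 S=0
  → PAGE_NOT_PRESENT  (2 entries read)

Access #1 fault: NONE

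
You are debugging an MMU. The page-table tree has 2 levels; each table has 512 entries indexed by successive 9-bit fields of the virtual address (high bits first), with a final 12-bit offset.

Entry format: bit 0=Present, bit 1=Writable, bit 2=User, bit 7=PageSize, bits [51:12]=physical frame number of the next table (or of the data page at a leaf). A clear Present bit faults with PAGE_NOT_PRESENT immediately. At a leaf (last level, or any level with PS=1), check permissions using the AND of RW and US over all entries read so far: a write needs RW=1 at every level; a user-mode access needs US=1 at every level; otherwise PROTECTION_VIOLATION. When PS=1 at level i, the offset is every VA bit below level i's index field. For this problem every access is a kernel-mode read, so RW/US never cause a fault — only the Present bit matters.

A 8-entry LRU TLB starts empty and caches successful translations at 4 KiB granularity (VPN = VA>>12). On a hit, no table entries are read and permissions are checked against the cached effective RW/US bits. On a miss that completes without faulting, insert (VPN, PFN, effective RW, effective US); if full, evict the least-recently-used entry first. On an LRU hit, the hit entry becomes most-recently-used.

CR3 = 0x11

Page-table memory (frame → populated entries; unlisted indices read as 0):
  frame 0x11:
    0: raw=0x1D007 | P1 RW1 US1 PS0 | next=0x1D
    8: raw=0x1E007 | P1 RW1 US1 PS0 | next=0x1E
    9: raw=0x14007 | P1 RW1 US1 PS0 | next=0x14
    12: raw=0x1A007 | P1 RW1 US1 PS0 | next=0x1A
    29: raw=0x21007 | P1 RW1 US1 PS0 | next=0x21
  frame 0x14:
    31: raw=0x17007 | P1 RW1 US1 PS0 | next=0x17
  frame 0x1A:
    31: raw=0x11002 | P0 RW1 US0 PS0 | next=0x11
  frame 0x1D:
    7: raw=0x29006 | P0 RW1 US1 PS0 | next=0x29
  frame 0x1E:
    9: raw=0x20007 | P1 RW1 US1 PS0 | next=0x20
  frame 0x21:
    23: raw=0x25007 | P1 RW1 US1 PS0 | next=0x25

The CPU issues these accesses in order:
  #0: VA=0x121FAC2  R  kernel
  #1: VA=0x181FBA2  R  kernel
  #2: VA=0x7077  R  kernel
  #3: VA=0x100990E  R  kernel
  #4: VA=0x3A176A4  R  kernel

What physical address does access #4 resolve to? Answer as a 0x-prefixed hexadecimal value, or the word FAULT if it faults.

Per-access translation:
#0 VA=0x121FAC2 (r,kernel):
  L0 @0x11[9] → 0x14007  P=1,RW=1,US=1,PS=0
  L1 @0x14[31] → 0x17007  P=1,RW=1,US=1,PS=0
  ✓ 0x17AC2  — 2 lookups
#1 VA=0x181FBA2 (r,kernel):
  L0 @0x11[12] → 0x1A007  P=1,RW=1,US=1,PS=0
  L1 @0x1A[31] → 0x11002  P=0,RW=1,US=0,PS=0
  ✗ PAGE_NOT_PRESENT  [2 reads]
#2 VA=0x7077 (r,kernel):
  L0 @0x11[0] → 0x1D007  P=1,RW=1,US=1,PS=0
  L1 @0x1D[7] → 0x29006  P=0,RW=1,US=1,PS=0
  ✗ PAGE_NOT_PRESENT  [2 reads]
#3 VA=0x100990E (r,kernel):
  L0 @0x11[8] → 0x1E007  P=1,RW=1,US=1,PS=0
  L1 @0x1E[9] → 0x20007  P=1,RW=1,US=1,PS=0
  ✓ 0x2090E  — 2 lookups
#4 VA=0x3A176A4 (r,kernel):
  L0 @0x11[29] → 0x21007  P=1,RW=1,US=1,PS=0
  L1 @0x21[23] → 0x25007  P=1,RW=1,US=1,PS=0
  ✓ 0x256A4  — 2 lookups

Access #4 PA: 0x256A4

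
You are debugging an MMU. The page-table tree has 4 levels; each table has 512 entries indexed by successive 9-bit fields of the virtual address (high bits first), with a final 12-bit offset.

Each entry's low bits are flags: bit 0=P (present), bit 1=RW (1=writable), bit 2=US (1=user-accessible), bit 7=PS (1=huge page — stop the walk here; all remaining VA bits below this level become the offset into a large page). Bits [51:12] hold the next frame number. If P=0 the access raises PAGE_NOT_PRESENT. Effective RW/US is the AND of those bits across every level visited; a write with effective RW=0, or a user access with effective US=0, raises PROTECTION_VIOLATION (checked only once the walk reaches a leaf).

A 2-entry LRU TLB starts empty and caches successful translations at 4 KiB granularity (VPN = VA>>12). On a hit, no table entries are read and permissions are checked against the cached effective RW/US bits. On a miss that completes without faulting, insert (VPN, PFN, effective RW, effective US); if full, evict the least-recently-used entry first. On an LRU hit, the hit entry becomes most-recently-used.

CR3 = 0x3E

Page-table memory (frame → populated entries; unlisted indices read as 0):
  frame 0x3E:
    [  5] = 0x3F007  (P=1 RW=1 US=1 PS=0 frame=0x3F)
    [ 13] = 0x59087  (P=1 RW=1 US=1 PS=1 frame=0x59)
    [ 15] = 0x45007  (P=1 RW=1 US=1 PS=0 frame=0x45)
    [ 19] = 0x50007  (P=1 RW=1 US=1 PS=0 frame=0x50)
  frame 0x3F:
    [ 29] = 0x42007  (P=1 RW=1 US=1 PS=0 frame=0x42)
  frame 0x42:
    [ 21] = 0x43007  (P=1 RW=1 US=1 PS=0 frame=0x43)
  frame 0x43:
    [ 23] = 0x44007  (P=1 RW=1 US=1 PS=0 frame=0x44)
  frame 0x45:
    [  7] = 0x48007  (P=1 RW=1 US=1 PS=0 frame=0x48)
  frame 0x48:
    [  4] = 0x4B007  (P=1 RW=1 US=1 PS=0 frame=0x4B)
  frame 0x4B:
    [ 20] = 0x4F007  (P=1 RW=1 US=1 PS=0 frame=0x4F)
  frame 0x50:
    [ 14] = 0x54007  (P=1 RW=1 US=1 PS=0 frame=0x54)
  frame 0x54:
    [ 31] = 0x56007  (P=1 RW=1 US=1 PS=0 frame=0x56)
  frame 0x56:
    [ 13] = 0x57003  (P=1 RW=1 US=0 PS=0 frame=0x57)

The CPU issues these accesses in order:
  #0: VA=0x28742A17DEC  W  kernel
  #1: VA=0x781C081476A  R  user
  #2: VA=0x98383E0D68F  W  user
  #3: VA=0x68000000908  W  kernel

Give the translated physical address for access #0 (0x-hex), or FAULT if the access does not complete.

Walk each access:
#0 VA=0x28742A17DEC (w,kernel):
  L0: frame=0x3E idx=5 entry=0x3F007 [P=1 RW=1 US=1 PS=0]
  L1: frame=0x3F idx=29 entry=0x42007 [P=1 RW=1 US=1 PS=0]
  L2: frame=0x42 idx=21 entry=0x43007 [P=1 RW=1 US=1 PS=0]
  L3: frame=0x43 idx=23 entry=0x44007 [P=1 RW=1 US=1 PS=0]
  ✓ 0x44DEC  — 4 lookups
#1 VA=0x781C081476A (r,user):
  L0: frame=0x3E idx=15 entry=0x45007 [P=1 RW=1 US=1 PS=0]
  L1: frame=0x45 idx=7 entry=0x48007 [P=1 RW=1 US=1 PS=0]
  L2: frame=0x48 idx=4 entry=0x4B007 [P=1 RW=1 US=1 PS=0]
  L3: frame=0x4B idx=20 entry=0x4F007 [P=1 RW=1 US=1 PS=0]
  ✓ 0x4F76A  — 4 lookups
#2 VA=0x98383E0D68F (w,user):
  L0: frame=0x3E idx=19 entry=0x50007 [P=1 RW=1 US=1 PS=0]
  L1: frame=0x50 idx=14 entry=0x54007 [P=1 RW=1 US=1 PS=0]
  L2: frame=0x54 idx=31 entry=0x56007 [P=1 RW=1 US=1 PS=0]
  L3: frame=0x56 idx=13 entry=0x57003 [P=1 RW=1 US=0 PS=0]
  ⇒ fault: PROTECTION_VIOLATION  — 4 lookups
#3 VA=0x68000000908 (w,kernel):
  L0: frame=0x3E idx=13 entry=0x59087 [P=1 RW=1 US=1 PS=1]
  ✓ 0x59908 (huge @L0)  — 1 lookups

Access #0 PA: 0x44DEC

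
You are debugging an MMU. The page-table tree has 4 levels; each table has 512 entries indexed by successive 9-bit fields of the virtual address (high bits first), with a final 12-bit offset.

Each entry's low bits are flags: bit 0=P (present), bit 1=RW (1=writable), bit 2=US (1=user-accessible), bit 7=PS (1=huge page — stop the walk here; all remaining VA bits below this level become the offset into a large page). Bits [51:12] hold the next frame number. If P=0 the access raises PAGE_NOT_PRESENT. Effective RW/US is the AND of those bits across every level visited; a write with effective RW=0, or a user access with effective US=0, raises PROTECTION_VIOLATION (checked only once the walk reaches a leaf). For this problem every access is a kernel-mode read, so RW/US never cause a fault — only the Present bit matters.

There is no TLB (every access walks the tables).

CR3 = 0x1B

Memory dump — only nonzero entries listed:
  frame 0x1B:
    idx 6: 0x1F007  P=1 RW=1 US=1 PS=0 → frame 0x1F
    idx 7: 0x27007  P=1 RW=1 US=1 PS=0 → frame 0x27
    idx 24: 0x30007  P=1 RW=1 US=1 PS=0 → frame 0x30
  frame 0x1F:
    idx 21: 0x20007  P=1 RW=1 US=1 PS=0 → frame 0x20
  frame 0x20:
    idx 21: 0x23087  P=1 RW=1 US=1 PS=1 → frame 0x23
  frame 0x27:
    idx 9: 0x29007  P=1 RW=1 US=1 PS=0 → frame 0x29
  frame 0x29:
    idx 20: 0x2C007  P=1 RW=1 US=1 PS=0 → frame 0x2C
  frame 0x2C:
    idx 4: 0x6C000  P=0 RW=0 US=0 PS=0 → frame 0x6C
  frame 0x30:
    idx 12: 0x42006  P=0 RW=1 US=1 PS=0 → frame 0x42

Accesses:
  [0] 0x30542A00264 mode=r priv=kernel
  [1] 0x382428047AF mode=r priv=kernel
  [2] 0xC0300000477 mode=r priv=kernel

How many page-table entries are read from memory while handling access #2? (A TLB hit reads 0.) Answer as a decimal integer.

Walk each access:
#0 VA=0x30542A00264 (r,kernel):
  L0: frame=0x1B idx=6 entry=0x1F007 [P=1 RW=1 US=1 PS=0]
  L1: frame=0x1F idx=21 entry=0x20007 [P=1 RW=1 US=1 PS=0]
  L2: frame=0x20 idx=21 entry=0x23087 [P=1 RW=1 US=1 PS=1]
  ⇒ phys 0x23264 (huge @L2)  [3 reads]
#1 VA=0x382428047AF (r,kernel):
  L0: frame=0x1B idx=7 entry=0x27007 [P=1 RW=1 US=1 PS=0]
  L1: frame=0x27 idx=9 entry=0x29007 [P=1 RW=1 US=1 PS=0]
  L2: frame=0x29 idx=20 entry=0x2C007 [P=1 RW=1 US=1 PS=0]
  L3: frame=0x2C idx=4 entry=0x6C000 [P=0 RW=0 US=0 PS=0]
  ⇒ fault: PAGE_NOT_PRESENT  — 4 lookups
#2 VA=0xC0300000477 (r,kernel):
  L0: frame=0x1B idx=24 entry=0x30007 [P=1 RW=1 US=1 PS=0]
  L1: frame=0x30 idx=12 entry=0x42006 [P=0 RW=1 US=1 PS=0]
  ⇒ fault: PAGE_NOT_PRESENT  — 2 lookups

Entries read for #2: 2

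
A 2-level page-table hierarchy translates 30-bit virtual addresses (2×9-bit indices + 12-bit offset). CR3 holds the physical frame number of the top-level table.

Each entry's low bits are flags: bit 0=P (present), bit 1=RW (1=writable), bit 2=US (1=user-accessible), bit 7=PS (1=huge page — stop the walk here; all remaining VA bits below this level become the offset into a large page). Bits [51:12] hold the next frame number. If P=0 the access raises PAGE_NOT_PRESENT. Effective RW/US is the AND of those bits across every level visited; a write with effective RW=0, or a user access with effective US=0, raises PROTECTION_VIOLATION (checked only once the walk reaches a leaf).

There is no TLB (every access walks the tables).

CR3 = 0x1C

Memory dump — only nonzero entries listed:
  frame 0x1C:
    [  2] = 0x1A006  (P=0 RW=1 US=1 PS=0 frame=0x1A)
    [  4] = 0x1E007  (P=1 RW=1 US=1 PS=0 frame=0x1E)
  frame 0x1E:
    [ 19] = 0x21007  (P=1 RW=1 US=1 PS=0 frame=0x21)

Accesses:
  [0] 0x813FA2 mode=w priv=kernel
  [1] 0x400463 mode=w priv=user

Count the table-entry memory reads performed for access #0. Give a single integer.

Walk each access:
#0 VA=0x813FA2 (w,kernel):
  lvl0: tbl 0x1C, slot 4 ⇒ 0x1E007 (P1/RW1/US1/PS0)
  lvl1: tbl 0x1E, slot 19 ⇒ 0x21007 (P1/RW1/US1/PS0)
  ⇒ phys 0x21FA2  [2 reads]
#1 VA=0x400463 (w,user):
  lvl0: tbl 0x1C, slot 2 ⇒ 0x1A006 (P0/RW1/US1/PS0)
  ⇒ fault: PAGE_NOT_PRESENT  — 1 lookups

Entries read for #0: 2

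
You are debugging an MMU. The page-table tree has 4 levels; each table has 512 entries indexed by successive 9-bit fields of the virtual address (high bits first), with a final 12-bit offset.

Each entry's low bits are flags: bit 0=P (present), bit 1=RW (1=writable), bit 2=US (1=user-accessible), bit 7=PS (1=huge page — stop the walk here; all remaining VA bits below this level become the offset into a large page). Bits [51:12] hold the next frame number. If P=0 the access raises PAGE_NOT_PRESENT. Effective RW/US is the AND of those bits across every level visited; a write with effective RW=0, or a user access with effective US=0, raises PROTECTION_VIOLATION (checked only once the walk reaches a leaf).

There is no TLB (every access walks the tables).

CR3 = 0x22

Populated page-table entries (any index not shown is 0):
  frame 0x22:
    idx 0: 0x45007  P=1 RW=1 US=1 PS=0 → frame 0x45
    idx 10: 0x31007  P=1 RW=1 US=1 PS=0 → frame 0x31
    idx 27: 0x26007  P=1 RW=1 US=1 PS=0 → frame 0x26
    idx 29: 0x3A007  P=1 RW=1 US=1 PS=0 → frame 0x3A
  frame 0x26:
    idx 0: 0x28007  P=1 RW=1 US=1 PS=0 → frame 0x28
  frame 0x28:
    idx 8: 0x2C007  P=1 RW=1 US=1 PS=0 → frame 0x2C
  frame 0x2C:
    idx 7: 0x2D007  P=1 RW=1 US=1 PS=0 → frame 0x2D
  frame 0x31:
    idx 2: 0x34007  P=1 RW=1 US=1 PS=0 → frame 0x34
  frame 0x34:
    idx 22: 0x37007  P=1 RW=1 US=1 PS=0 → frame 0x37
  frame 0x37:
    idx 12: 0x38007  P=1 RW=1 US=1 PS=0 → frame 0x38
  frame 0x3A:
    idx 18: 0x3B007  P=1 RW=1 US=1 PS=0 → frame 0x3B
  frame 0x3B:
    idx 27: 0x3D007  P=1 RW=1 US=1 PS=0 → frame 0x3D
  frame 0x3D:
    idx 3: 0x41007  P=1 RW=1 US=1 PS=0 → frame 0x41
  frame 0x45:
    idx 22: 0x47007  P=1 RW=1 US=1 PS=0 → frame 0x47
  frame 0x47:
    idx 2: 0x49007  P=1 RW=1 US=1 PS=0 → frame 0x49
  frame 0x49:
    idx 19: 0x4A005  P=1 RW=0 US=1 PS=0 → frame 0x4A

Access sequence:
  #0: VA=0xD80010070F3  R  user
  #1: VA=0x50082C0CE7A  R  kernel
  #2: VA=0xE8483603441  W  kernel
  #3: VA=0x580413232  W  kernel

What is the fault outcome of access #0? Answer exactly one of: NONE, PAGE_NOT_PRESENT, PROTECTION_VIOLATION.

Per-access translation:
#0 VA=0xD80010070F3 (r,user):
  L0 @0x22[27] → 0x26007  P=1,RW=1,US=1,PS=0
  L1 @0x26[0] → 0x28007  P=1,RW=1,US=1,PS=0
  L2 @0x28[8] → 0x2C007  P=1,RW=1,US=1,PS=0
  L3 @0x2C[7] → 0x2D007  P=1,RW=1,US=1,PS=0
  ✓ 0x2D0F3  — 4 lookups
#1 VA=0x50082C0CE7A (r,kernel):
  L0 @0x22[10] → 0x31007  P=1,RW=1,US=1,PS=0
  L1 @0x31[2] → 0x34007  P=1,RW=1,US=1,PS=0
  L2 @0x34[22] → 0x37007  P=1,RW=1,US=1,PS=0
  L3 @0x37[12] → 0x38007  P=1,RW=1,US=1,PS=0
  ✓ 0x38E7A  — 4 lookups
#2 VA=0xE8483603441 (w,kernel):
  L0 @0x22[29] → 0x3A007  P=1,RW=1,US=1,PS=0
  L1 @0x3A[18] → 0x3B007  P=1,RW=1,US=1,PS=0
  L2 @0x3B[27] → 0x3D007  P=1,RW=1,US=1,PS=0
  L3 @0x3D[3] → 0x41007  P=1,RW=1,US=1,PS=0
  ✓ 0x41441  — 4 lookups
#3 VA=0x580413232 (w,kernel):
  L0 @0x22[0] → 0x45007  P=1,RW=1,US=1,PS=0
  L1 @0x45[22] → 0x47007  P=1,RW=1,US=1,PS=0
  L2 @0x47[2] → 0x49007  P=1,RW=1,US=1,PS=0
  L3 @0x49[19] → 0x4A005  P=1,RW=0,US=1,PS=0
  → PROTECTION_VIOLATION  (4 entries read)

Access #0 fault: NONE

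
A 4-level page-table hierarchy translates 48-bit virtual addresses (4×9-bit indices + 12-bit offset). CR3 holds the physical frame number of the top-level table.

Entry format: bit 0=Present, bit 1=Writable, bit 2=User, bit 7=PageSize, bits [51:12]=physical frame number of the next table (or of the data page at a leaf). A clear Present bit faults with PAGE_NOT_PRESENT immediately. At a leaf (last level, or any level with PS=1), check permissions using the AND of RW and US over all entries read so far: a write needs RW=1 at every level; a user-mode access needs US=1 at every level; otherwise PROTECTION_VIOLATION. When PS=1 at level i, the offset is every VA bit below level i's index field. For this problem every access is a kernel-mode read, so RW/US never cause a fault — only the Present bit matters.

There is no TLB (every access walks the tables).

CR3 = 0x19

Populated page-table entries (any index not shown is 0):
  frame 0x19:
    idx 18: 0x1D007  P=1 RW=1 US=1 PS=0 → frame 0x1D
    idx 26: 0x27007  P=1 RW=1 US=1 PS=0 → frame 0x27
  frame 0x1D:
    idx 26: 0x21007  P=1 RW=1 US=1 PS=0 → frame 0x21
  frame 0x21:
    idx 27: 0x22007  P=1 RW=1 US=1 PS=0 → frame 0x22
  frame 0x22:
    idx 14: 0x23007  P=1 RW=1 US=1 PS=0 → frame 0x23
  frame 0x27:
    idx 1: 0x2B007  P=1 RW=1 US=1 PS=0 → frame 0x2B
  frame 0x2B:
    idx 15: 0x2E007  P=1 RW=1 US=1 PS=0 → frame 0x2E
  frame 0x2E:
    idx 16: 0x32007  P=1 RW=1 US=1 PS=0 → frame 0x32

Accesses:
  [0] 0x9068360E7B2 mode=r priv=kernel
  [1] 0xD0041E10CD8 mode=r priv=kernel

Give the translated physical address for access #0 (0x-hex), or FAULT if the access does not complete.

Per-access translation:
#0 VA=0x9068360E7B2 (r,kernel):
  L0 @0x19[18] → 0x1D007  P=1,RW=1,US=1,PS=0
  L1 @0x1D[26] → 0x21007  P=1,RW=1,US=1,PS=0
  L2 @0x21[27] → 0x22007  P=1,RW=1,US=1,PS=0
  L3 @0x22[14] → 0x23007  P=1,RW=1,US=1,PS=0
  ✓ 0x237B2  — 4 lookups
#1 VA=0xD0041E10CD8 (r,kernel):
  L0 @0x19[26] → 0x27007  P=1,RW=1,US=1,PS=0
  L1 @0x27[1] → 0x2B007  P=1,RW=1,US=1,PS=0
  L2 @0x2B[15] → 0x2E007  P=1,RW=1,US=1,PS=0
  L3 @0x2E[16] → 0x32007  P=1,RW=1,US=1,PS=0
  ✓ 0x32CD8  — 4 lookups

Access #0 PA: 0x237B2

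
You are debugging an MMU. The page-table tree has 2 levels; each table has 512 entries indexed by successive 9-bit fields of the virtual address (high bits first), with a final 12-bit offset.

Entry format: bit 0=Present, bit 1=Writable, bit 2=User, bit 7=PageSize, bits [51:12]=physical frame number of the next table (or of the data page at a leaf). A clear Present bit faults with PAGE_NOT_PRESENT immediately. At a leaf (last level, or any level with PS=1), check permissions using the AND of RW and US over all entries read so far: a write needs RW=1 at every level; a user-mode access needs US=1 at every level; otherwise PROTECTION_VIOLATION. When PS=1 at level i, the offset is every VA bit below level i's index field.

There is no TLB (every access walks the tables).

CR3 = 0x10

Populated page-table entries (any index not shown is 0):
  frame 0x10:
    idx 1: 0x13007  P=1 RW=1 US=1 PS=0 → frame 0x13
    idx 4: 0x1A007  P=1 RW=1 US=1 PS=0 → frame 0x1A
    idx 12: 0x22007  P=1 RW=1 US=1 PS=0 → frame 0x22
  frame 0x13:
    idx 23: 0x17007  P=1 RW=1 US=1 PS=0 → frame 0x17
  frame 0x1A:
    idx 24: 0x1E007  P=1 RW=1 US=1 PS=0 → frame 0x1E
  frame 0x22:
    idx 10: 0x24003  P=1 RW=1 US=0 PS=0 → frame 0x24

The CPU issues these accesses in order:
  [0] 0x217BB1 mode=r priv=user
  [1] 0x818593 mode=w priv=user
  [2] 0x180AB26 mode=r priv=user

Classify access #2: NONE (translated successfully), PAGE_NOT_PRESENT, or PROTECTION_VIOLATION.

Trace:
#0 VA=0x217BB1 (r,user):
  L0: frame=0x10 idx=1 entry=0x13007 [P=1 RW=1 US=1 PS=0]
  L1: frame=0x13 idx=23 entry=0x17007 [P=1 RW=1 US=1 PS=0]
  ✓ 0x17BB1  — 2 lookups
#1 VA=0x818593 (w,user):
  L0: frame=0x10 idx=4 entry=0x1A007 [P=1 RW=1 US=1 PS=0]
  L1: frame=0x1A idx=24 entry=0x1E007 [P=1 RW=1 US=1 PS=0]
  ✓ 0x1E593  — 2 lookups
#2 VA=0x180AB26 (r,user):
  L0: frame=0x10 idx=12 entry=0x22007 [P=1 RW=1 US=1 PS=0]
  L1: frame=0x22 idx=10 entry=0x24003 [P=1 RW=1 US=0 PS=0]
  ⇒ fault: PROTECTION_VIOLATION  — 2 lookups

Access #2 fault: PROTECTION_VIOLATION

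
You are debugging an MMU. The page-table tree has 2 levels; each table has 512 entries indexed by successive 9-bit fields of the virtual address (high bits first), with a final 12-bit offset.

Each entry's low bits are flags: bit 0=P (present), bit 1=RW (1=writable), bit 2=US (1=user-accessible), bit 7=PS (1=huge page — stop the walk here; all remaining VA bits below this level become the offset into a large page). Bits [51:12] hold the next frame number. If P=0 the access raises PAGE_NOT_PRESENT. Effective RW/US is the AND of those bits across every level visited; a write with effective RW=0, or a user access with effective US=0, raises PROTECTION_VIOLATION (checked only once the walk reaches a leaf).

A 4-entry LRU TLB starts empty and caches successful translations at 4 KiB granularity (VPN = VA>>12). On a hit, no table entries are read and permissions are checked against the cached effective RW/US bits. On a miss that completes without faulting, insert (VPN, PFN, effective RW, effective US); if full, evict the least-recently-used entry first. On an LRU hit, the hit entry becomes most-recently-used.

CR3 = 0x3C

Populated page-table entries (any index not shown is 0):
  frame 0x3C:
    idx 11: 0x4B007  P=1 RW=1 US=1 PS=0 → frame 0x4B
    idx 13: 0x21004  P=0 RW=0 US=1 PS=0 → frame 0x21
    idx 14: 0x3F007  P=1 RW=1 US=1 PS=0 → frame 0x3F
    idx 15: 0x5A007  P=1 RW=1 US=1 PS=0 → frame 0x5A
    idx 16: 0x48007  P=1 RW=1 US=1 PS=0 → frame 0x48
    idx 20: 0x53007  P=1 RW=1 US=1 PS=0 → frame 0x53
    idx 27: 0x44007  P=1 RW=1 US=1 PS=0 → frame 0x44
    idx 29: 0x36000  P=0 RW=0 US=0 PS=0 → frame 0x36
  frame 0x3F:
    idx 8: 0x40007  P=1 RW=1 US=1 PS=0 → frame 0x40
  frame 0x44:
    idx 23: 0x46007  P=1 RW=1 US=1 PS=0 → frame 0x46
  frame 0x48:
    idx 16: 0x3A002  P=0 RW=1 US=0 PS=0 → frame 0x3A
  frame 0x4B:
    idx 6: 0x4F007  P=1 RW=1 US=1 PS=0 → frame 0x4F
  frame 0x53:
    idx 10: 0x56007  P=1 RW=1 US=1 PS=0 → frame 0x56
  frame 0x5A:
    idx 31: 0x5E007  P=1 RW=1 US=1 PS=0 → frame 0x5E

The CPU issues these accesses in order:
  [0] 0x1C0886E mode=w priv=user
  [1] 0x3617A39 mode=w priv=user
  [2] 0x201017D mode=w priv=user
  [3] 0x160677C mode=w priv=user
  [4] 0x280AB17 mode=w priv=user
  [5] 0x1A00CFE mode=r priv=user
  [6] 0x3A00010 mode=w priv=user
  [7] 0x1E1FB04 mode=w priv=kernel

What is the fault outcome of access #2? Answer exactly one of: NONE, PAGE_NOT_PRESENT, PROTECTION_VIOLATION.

Walk each access:
#0 VA=0x1C0886E (w,user):
  [0] read 0x3C idx=14: raw=0x3F007 flags P=1 W=1 U=1 S=0
  [1] read 0x3F idx=8: raw=0x40007 flags P=1 W=1 U=1 S=0
  ✓ 0x4086E  — 2 lookups
#1 VA=0x3617A39 (w,user):
  [0] read 0x3C idx=27: raw=0x44007 flags P=1 W=1 U=1 S=0
  [1] read 0x44 idx=23: raw=0x46007 flags P=1 W=1 U=1 S=0
  ✓ 0x46A39  — 2 lookups
#2 VA=0x201017D (w,user):
  [0] read 0x3C idx=16: raw=0x48007 flags P=1 W=1 U=1 S=0
  [1] read 0x48 idx=16: raw=0x3A002 flags P=0 W=1 U=0 S=0
  ✗ PAGE_NOT_PRESENT  [2 reads]
#3 VA=0x160677C (w,user):
  [0] read 0x3C idx=11: raw=0x4B007 flags P=1 W=1 U=1 S=0
  [1] read 0x4B idx=6: raw=0x4F007 flags P=1 W=1 U=1 S=0
  ✓ 0x4F77C  — 2 lookups
#4 VA=0x280AB17 (w,user):
  [0] read 0x3C idx=20: raw=0x53007 flags P=1 W=1 U=1 S=0
  [1] read 0x53 idx=10: raw=0x56007 flags P=1 W=1 U=1 S=0
  ✓ 0x56B17  — 2 lookups
#5 VA=0x1A00CFE (r,user):
  [0] read 0x3C idx=13: raw=0x21004 flags P=0 W=0 U=1 S=0
  ✗ PAGE_NOT_PRESENT  [1 reads]
#6 VA=0x3A00010 (w,user):
  [0] read 0x3C idx=29: raw=0x36000 flags P=0 W=0 U=0 S=0
  ✗ PAGE_NOT_PRESENT  [1 reads]
#7 VA=0x1E1FB04 (w,kernel):
  [0] read 0x3C idx=15: raw=0x5A007 flags P=1 W=1 U=1 S=0
  [1] read 0x5A idx=31: raw=0x5E007 flags P=1 W=1 U=1 S=0
  ✓ 0x5EB04  — 2 lookups

Access #2 fault: PAGE_NOT_PRESENT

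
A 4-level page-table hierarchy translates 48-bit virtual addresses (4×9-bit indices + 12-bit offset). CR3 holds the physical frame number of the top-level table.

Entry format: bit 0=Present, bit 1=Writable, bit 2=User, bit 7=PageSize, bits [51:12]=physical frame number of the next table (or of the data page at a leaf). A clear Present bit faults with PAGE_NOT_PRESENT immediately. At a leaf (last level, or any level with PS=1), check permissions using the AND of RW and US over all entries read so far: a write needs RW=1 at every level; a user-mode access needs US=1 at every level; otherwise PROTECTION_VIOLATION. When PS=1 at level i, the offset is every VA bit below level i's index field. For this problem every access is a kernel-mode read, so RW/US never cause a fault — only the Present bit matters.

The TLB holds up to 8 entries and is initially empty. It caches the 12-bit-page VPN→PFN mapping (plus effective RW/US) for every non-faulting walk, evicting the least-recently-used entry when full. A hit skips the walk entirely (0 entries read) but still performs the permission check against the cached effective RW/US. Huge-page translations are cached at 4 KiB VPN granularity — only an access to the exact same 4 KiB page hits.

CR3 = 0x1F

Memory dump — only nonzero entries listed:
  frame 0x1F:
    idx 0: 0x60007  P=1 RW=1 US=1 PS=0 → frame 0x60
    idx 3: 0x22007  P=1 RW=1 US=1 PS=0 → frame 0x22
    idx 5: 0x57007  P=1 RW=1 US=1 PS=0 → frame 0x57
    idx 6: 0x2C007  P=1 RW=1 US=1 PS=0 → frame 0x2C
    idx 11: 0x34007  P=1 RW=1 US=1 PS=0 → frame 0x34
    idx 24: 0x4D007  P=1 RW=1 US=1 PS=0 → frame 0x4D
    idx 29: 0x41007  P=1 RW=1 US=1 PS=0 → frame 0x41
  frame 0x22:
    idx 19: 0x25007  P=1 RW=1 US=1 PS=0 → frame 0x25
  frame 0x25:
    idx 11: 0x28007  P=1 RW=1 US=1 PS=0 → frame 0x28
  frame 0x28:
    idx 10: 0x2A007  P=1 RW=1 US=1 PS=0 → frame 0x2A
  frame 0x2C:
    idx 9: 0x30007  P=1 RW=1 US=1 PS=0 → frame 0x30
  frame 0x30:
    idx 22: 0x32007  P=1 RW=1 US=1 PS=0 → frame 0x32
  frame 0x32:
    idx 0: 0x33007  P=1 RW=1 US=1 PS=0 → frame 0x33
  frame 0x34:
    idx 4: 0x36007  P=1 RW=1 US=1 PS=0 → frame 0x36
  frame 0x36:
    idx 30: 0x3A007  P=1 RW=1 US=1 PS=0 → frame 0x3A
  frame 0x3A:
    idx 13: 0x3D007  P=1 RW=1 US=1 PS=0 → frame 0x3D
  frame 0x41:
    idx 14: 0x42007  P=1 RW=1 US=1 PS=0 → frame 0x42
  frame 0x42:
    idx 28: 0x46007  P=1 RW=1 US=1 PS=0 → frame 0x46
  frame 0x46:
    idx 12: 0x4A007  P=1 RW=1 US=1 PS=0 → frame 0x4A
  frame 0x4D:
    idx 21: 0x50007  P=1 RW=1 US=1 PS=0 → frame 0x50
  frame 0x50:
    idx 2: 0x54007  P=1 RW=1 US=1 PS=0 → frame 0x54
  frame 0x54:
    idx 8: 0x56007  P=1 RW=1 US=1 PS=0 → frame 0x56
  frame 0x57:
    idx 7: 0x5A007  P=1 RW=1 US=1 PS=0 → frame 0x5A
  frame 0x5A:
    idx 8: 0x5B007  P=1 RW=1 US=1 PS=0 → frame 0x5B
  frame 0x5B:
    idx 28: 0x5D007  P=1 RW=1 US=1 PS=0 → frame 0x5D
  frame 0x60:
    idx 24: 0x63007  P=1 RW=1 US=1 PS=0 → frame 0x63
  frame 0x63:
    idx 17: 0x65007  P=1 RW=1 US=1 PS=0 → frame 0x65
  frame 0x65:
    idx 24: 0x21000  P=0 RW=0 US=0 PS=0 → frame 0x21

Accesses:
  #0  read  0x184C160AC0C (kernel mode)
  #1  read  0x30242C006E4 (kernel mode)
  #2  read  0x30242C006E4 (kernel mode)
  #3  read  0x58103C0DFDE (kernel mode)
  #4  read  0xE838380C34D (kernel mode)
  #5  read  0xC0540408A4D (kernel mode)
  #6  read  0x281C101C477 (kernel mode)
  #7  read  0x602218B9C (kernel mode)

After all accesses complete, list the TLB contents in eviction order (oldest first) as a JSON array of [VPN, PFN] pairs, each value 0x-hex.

Per-access translation:
#0 VA=0x184C160AC0C (r,kernel):
  L0: frame=0x1F idx=3 entry=0x22007 [P=1 RW=1 US=1 PS=0]
  L1: frame=0x22 idx=19 entry=0x25007 [P=1 RW=1 US=1 PS=0]
  L2: frame=0x25 idx=11 entry=0x28007 [P=1 RW=1 US=1 PS=0]
  L3: frame=0x28 idx=10 entry=0x2A007 [P=1 RW=1 US=1 PS=0]
  ✓ 0x2AC0C  — 4 lookups
#1 VA=0x30242C006E4 (r,kernel):
  L0: frame=0x1F idx=6 entry=0x2C007 [P=1 RW=1 US=1 PS=0]
  L1: frame=0x2C idx=9 entry=0x30007 [P=1 RW=1 US=1 PS=0]
  L2: frame=0x30 idx=22 entry=0x32007 [P=1 RW=1 US=1 PS=0]
  L3: frame=0x32 idx=0 entry=0x33007 [P=1 RW=1 US=1 PS=0]
  ✓ 0x336E4  — 4 lookups
#2 VA=0x30242C006E4 (r,kernel):
  TLB hit vpn=0x30242C00 → PA=0x336E4
#3 VA=0x58103C0DFDE (r,kernel):
  L0: frame=0x1F idx=11 entry=0x34007 [P=1 RW=1 US=1 PS=0]
  L1: frame=0x34 idx=4 entry=0x36007 [P=1 RW=1 US=1 PS=0]
  L2: frame=0x36 idx=30 entry=0x3A007 [P=1 RW=1 US=1 PS=0]
  L3: frame=0x3A idx=13 entry=0x3D007 [P=1 RW=1 US=1 PS=0]
  ✓ 0x3DFDE  — 4 lookups
#4 VA=0xE838380C34D (r,kernel):
  L0: frame=0x1F idx=29 entry=0x41007 [P=1 RW=1 US=1 PS=0]
  L1: frame=0x41 idx=14 entry=0x42007 [P=1 RW=1 US=1 PS=0]
  L2: frame=0x42 idx=28 entry=0x46007 [P=1 RW=1 US=1 PS=0]
  L3: frame=0x46 idx=12 entry=0x4A007 [P=1 RW=1 US=1 PS=0]
  ✓ 0x4A34D  — 4 lookups
#5 VA=0xC0540408A4D (r,kernel):
  L0: frame=0x1F idx=24 entry=0x4D007 [P=1 RW=1 US=1 PS=0]
  L1: frame=0x4D idx=21 entry=0x50007 [P=1 RW=1 US=1 PS=0]
  L2: frame=0x50 idx=2 entry=0x54007 [P=1 RW=1 US=1 PS=0]
  L3: frame=0x54 idx=8 entry=0x56007 [P=1 RW=1 US=1 PS=0]
  ✓ 0x56A4D  — 4 lookups
#6 VA=0x281C101C477 (r,kernel):
  L0: frame=0x1F idx=5 entry=0x57007 [P=1 RW=1 US=1 PS=0]
  L1: frame=0x57 idx=7 entry=0x5A007 [P=1 RW=1 US=1 PS=0]
  L2: frame=0x5A idx=8 entry=0x5B007 [P=1 RW=1 US=1 PS=0]
  L3: frame=0x5B idx=28 entry=0x5D007 [P=1 RW=1 US=1 PS=0]
  ✓ 0x5D477  — 4 lookups
#7 VA=0x602218B9C (r,kernel):
  L0: frame=0x1F idx=0 entry=0x60007 [P=1 RW=1 US=1 PS=0]
  L1: frame=0x60 idx=24 entry=0x63007 [P=1 RW=1 US=1 PS=0]
  L2: frame=0x63 idx=17 entry=0x65007 [P=1 RW=1 US=1 PS=0]
  L3: frame=0x65 idx=24 entry=0x21000 [P=0 RW=0 US=0 PS=0]
  → PAGE_NOT_PRESENT  (4 entries read)

TLB: [["0x184C160A", "0x2A"], ["0x30242C00", "0x33"], ["0x58103C0D", "0x3D"], ["0xE838380C", "0x4A"], ["0xC0540408", "0x56"], ["0x281C101C", "0x5D"]]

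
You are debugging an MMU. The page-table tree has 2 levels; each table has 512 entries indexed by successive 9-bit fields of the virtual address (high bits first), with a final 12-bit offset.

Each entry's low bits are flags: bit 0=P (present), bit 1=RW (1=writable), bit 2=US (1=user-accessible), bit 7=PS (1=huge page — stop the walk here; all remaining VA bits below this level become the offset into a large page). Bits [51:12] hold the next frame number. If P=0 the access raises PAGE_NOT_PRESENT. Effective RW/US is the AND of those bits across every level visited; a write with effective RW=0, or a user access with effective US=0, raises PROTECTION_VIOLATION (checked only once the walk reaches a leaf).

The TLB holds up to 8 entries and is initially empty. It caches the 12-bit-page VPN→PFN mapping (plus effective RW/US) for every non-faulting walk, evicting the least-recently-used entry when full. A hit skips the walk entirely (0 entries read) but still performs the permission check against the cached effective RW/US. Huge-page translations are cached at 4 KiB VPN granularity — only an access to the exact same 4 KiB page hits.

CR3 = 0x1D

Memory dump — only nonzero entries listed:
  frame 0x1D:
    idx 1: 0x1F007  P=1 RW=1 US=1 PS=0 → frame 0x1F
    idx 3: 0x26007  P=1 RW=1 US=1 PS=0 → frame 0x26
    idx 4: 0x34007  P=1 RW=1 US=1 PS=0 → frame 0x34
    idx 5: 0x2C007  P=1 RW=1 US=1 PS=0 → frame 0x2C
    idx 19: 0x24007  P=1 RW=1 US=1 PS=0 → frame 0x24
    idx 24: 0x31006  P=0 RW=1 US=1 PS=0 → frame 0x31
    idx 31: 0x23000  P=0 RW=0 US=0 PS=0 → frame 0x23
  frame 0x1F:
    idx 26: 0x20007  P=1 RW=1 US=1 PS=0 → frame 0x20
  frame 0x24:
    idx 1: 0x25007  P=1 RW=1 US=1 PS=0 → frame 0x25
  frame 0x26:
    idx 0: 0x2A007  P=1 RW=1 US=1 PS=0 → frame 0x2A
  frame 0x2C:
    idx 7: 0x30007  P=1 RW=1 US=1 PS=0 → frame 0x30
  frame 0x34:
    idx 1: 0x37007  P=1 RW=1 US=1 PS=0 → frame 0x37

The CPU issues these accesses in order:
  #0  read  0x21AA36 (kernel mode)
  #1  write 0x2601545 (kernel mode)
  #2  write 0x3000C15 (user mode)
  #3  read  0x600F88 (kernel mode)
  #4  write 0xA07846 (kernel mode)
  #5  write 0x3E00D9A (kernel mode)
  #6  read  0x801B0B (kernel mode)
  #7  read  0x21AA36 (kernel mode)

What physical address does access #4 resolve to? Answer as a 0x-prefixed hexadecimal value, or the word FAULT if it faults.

Per-access translation:
#0 VA=0x21AA36 (r,kernel):
  lvl0: tbl 0x1D, slot 1 ⇒ 0x1F007 (P1/RW1/US1/PS0)
  lvl1: tbl 0x1F, slot 26 ⇒ 0x20007 (P1/RW1/US1/PS0)
  → PA=0x20A36  (2 entries read)
#1 VA=0x2601545 (w,kernel):
  lvl0: tbl 0x1D, slot 19 ⇒ 0x24007 (P1/RW1/US1/PS0)
  lvl1: tbl 0x24, slot 1 ⇒ 0x25007 (P1/RW1/US1/PS0)
  → PA=0x25545  (2 entries read)
#2 VA=0x3000C15 (w,user):
  lvl0: tbl 0x1D, slot 24 ⇒ 0x31006 (P0/RW1/US1/PS0)
  → PAGE_NOT_PRESENT  (1 entries read)
#3 VA=0x600F88 (r,kernel):
  lvl0: tbl 0x1D, slot 3 ⇒ 0x26007 (P1/RW1/US1/PS0)
  lvl1: tbl 0x26, slot 0 ⇒ 0x2A007 (P1/RW1/US1/PS0)
  → PA=0x2AF88  (2 entries read)
#4 VA=0xA07846 (w,kernel):
  lvl0: tbl 0x1D, slot 5 ⇒ 0x2C007 (P1/RW1/US1/PS0)
  lvl1: tbl 0x2C, slot 7 ⇒ 0x30007 (P1/RW1/US1/PS0)
  → PA=0x30846  (2 entries read)
#5 VA=0x3E00D9A (w,kernel):
  lvl0: tbl 0x1D, slot 31 ⇒ 0x23000 (P0/RW0/US0/PS0)
  → PAGE_NOT_PRESENT  (1 entries read)
#6 VA=0x801B0B (r,kernel):
  lvl0: tbl 0x1D, slot 4 ⇒ 0x34007 (P1/RW1/US1/PS0)
  lvl1: tbl 0x34, slot 1 ⇒ 0x37007 (P1/RW1/US1/PS0)
  → PA=0x37B0B  (2 entries read)
#7 VA=0x21AA36 (r,kernel):
  TLB hit vpn=0x21A → PA=0x20A36

Access #4 PA: 0x30846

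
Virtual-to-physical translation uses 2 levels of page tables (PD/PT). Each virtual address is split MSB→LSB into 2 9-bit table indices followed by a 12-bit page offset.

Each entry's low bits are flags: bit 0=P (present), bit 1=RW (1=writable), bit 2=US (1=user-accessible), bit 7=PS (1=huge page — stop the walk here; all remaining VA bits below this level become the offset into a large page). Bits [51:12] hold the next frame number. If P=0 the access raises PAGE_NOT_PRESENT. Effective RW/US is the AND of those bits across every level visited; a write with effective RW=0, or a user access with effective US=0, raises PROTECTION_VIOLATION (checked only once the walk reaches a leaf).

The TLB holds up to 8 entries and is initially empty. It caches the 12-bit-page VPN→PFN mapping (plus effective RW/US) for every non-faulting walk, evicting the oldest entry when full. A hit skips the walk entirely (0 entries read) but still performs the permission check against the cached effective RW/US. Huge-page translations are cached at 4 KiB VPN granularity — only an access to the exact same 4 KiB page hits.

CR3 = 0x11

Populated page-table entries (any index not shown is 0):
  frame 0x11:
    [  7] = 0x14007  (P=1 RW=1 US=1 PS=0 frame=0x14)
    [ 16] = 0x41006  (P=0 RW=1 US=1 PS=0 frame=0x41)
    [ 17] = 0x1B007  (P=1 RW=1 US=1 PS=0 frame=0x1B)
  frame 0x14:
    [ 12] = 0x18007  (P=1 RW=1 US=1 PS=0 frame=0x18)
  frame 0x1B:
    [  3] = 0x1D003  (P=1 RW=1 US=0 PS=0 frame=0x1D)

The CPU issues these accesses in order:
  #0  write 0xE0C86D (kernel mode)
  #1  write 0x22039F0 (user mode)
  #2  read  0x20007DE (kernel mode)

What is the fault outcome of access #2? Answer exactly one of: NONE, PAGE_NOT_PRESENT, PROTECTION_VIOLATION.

Per-access translation:
#0 VA=0xE0C86D (w,kernel):
  L0 @0x11[7] → 0x14007  P=1,RW=1,US=1,PS=0
  L1 @0x14[12] → 0x18007  P=1,RW=1,US=1,PS=0
  ✓ 0x1886D  — 2 lookups
#1 VA=0x22039F0 (w,user):
  L0 @0x11[17] → 0x1B007  P=1,RW=1,US=1,PS=0
  L1 @0x1B[3] → 0x1D003  P=1,RW=1,US=0,PS=0
  ⇒ fault: PROTECTION_VIOLATION  — 2 lookups
#2 VA=0x20007DE (r,kernel):
  L0 @0x11[16] → 0x41006  P=0,RW=1,US=1,PS=0
  ⇒ fault: PAGE_NOT_PRESENT  — 1 lookups

Access #2 fault: PAGE_NOT_PRESENT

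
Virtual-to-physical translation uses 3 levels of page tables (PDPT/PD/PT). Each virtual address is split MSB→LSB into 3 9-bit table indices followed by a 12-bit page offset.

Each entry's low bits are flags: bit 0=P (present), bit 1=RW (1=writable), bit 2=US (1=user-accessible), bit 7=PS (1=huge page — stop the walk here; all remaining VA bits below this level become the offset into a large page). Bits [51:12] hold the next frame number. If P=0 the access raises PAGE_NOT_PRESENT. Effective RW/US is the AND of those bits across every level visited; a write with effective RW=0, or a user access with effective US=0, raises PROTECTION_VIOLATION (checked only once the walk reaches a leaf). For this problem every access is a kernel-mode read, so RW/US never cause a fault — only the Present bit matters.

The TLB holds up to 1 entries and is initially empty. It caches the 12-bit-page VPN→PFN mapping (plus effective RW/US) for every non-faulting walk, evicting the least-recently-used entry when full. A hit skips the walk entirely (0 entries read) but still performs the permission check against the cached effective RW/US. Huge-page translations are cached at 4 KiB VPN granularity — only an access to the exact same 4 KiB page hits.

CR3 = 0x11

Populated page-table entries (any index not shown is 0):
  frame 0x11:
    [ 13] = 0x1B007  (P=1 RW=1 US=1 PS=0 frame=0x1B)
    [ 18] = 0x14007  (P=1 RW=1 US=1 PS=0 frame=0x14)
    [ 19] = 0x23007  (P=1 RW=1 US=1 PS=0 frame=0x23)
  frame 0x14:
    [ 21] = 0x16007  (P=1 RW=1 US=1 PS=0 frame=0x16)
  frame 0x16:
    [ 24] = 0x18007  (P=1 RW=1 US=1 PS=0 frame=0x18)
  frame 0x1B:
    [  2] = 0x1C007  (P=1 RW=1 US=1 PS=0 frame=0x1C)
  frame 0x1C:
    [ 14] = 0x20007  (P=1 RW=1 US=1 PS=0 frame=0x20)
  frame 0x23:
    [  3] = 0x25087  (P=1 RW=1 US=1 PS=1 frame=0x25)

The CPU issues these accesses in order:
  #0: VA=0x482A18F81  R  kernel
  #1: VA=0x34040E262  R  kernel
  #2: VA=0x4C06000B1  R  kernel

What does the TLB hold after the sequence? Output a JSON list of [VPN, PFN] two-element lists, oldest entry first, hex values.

Trace:
#0 VA=0x482A18F81 (r,kernel):
  [0] read 0x11 idx=18: raw=0x14007 flags P=1 W=1 U=1 S=0
  [1] read 0x14 idx=21: raw=0x16007 flags P=1 W=1 U=1 S=0
  [2] read 0x16 idx=24: raw=0x18007 flags P=1 W=1 U=1 S=0
  ✓ 0x18F81  — 3 lookups
#1 VA=0x34040E262 (r,kernel):
  [0] read 0x11 idx=13: raw=0x1B007 flags P=1 W=1 U=1 S=0
  [1] read 0x1B idx=2: raw=0x1C007 flags P=1 W=1 U=1 S=0
  [2] read 0x1C idx=14: raw=0x20007 flags P=1 W=1 U=1 S=0
  ✓ 0x20262  — 3 lookups
#2 VA=0x4C06000B1 (r,kernel):
  [0] read 0x11 idx=19: raw=0x23007 flags P=1 W=1 U=1 S=0
  [1] read 0x23 idx=3: raw=0x25087 flags P=1 W=1 U=1 S=1
  ✓ 0x250B1 (huge @L1)  — 2 lookups

TLB: [["0x4C0600", "0x25"]]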